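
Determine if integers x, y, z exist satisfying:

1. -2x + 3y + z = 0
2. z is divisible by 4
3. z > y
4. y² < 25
Yes

Take x = -3, y = -2, z = 0. Substituting into each constraint:
  (1) -2(-3) + 3(-2) + 0 = 0 ✓
  (2) 0 = 4 × 0, remainder 0 ✓
  (3) 0 > -2 ✓
  (4) y² = (-2)² = 4, and 4 < 25 ✓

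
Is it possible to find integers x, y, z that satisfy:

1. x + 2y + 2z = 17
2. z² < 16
Yes

Take x = 17, y = 0, z = 0. Substituting into each constraint:
  (1) 17 + 2(0) + 2(0) = 17 ✓
  (2) z² = (0)² = 0, and 0 < 16 ✓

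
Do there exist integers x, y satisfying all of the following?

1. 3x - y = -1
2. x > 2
Yes

Take x = 3, y = 10. Substituting into each constraint:
  (1) 3(3) + (-10) = -1 ✓
  (2) 3 > 2 ✓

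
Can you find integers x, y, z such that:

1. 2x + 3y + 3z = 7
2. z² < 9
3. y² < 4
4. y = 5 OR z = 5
No

A contradictory subset is {z² < 9, y² < 4, y = 5 OR z = 5}. No integer assignment can satisfy these jointly:

  - z² < 9: restricts z to |z| ≤ 2
  - y² < 4: restricts y to |y| ≤ 1
  - y = 5 OR z = 5: forces a choice: either y = 5 or z = 5

Split on the disjunction (y = 5 OR z = 5):
  • If y = 5: this contradicts y² < 4, which requires |y| ≤ 1.
  • If z = 5: this contradicts z² < 9, which requires |z| ≤ 2.
Both branches are infeasible, so the system has no integer solution.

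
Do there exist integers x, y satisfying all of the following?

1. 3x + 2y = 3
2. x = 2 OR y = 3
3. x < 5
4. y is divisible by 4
No

A contradictory subset is {3x + 2y = 3, x = 2 OR y = 3, y is divisible by 4}. No integer assignment can satisfy these jointly:

  - 3x + 2y = 3: is a linear equation tying the variables together
  - x = 2 OR y = 3: forces a choice: either x = 2 or y = 3
  - y is divisible by 4: restricts y to multiples of 4

Split on the disjunction (x = 2 OR y = 3):
  • If x = 2: with x = 2, writing y = 4y', every remaining term of the linear equation is divisible by 8, so the left side is ≡ 0 (mod 8); but the right side -3 ≡ 5 (mod 8). No integers can satisfy it.
  • If y = 3: this contradicts the divisibility constraint — 3 is not a multiple of 4.
Both branches are infeasible, so the system has no integer solution.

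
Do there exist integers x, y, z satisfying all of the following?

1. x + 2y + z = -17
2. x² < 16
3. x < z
Yes

Take x = 0, y = -9, z = 1. Substituting into each constraint:
  (1) 0 + 2(-9) + 1 = -17 ✓
  (2) x² = (0)² = 0, and 0 < 16 ✓
  (3) 0 < 1 ✓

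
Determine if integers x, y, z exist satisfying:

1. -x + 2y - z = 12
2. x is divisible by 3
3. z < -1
Yes

Take x = 0, y = 5, z = -2. Substituting into each constraint:
  (1) 0 + 2(5) + 2 = 12 ✓
  (2) 0 = 3 × 0, remainder 0 ✓
  (3) -2 < -1 ✓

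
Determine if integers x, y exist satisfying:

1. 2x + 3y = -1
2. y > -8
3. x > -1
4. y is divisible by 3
Yes

Take x = 4, y = -3. Substituting into each constraint:
  (1) 2(4) + 3(-3) = -1 ✓
  (2) -3 > -8 ✓
  (3) 4 > -1 ✓
  (4) -3 = 3 × -1, remainder 0 ✓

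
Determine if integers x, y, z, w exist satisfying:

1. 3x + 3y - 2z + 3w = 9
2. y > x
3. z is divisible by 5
Yes

Take x = 0, y = 1, z = 0, w = 2. Substituting into each constraint:
  (1) 3(0) + 3(1) - 2(0) + 3(2) = 9 ✓
  (2) 1 > 0 ✓
  (3) 0 = 5 × 0, remainder 0 ✓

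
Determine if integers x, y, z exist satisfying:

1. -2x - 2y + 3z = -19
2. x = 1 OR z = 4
Yes

Take x = 1, y = 10, z = 1. Substituting into each constraint:
  (1) -2(1) - 2(10) + 3(1) = -19 ✓
  (2) x = 1, target 1 ✓ (first branch holds)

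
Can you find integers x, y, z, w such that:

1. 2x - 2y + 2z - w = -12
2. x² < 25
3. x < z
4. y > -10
Yes

Take x = 0, y = 0, z = 1, w = 14. Substituting into each constraint:
  (1) 2(0) - 2(0) + 2(1) + (-14) = -12 ✓
  (2) x² = (0)² = 0, and 0 < 25 ✓
  (3) 0 < 1 ✓
  (4) 0 > -10 ✓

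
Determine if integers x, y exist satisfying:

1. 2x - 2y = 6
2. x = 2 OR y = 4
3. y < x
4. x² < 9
Yes

Take x = 2, y = -1. Substituting into each constraint:
  (1) 2(2) - 2(-1) = 6 ✓
  (2) x = 2, target 2 ✓ (first branch holds)
  (3) -1 < 2 ✓
  (4) x² = (2)² = 4, and 4 < 9 ✓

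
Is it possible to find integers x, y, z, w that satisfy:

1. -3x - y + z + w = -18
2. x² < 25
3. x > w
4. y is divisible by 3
Yes

Take x = 1, y = 0, z = -15, w = 0. Substituting into each constraint:
  (1) -3(1) + 0 + (-15) + 0 = -18 ✓
  (2) x² = (1)² = 1, and 1 < 25 ✓
  (3) 1 > 0 ✓
  (4) 0 = 3 × 0, remainder 0 ✓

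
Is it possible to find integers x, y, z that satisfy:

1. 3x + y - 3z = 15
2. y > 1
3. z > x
Yes

Take x = -1, y = 18, z = 0. Substituting into each constraint:
  (1) 3(-1) + 18 - 3(0) = 15 ✓
  (2) 18 > 1 ✓
  (3) 0 > -1 ✓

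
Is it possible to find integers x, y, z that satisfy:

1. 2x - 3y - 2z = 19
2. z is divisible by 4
Yes

Take x = 11, y = 1, z = 0. Substituting into each constraint:
  (1) 2(11) - 3(1) - 2(0) = 19 ✓
  (2) 0 = 4 × 0, remainder 0 ✓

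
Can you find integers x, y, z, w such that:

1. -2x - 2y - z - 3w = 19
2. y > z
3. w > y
Yes

Take x = -10, y = 0, z = -2, w = 1. Substituting into each constraint:
  (1) -2(-10) - 2(0) + 2 - 3(1) = 19 ✓
  (2) 0 > -2 ✓
  (3) 1 > 0 ✓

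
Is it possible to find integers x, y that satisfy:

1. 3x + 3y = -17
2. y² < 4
No

Even the single constraint (3x + 3y = -17) is infeasible over the integers.

  - 3x + 3y = -17: every term on the left is divisible by 3, so the LHS ≡ 0 (mod 3), but the RHS -17 is not — no integer solution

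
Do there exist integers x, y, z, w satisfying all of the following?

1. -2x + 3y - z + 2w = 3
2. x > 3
Yes

Take x = 4, y = 0, z = 1, w = 6. Substituting into each constraint:
  (1) -2(4) + 3(0) + (-1) + 2(6) = 3 ✓
  (2) 4 > 3 ✓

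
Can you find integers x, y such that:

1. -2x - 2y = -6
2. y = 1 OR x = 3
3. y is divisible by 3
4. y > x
No

A contradictory subset is {-2x - 2y = -6, y = 1 OR x = 3, y > x}. No integer assignment can satisfy these jointly:

  - -2x - 2y = -6: is a linear equation tying the variables together
  - y = 1 OR x = 3: forces a choice: either y = 1 or x = 3
  - y > x: bounds one variable relative to another variable

Split on the disjunction (y = 1 OR x = 3):
  • If y = 1: the equation forces x = 2, giving (y, x) = (1, 2), which violates y > x.
  • If x = 3: the equation forces y = 0, giving (x, y) = (3, 0), which violates y > x.
Both branches are infeasible, so the system has no integer solution.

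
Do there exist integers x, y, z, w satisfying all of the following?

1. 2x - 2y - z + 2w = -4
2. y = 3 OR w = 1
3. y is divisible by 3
Yes

Take x = 0, y = 3, z = -2, w = 0. Substituting into each constraint:
  (1) 2(0) - 2(3) + 2 + 2(0) = -4 ✓
  (2) y = 3, target 3 ✓ (first branch holds)
  (3) 3 = 3 × 1, remainder 0 ✓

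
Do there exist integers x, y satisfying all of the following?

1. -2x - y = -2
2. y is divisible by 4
Yes

Take x = 1, y = 0. Substituting into each constraint:
  (1) -2(1) + 0 = -2 ✓
  (2) 0 = 4 × 0, remainder 0 ✓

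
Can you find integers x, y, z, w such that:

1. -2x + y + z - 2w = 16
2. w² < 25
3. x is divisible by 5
Yes

Take x = 0, y = 0, z = 16, w = 0. Substituting into each constraint:
  (1) -2(0) + 0 + 16 - 2(0) = 16 ✓
  (2) w² = (0)² = 0, and 0 < 25 ✓
  (3) 0 = 5 × 0, remainder 0 ✓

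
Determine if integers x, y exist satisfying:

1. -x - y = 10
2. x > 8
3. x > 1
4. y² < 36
No

A contradictory subset is {-x - y = 10, x > 8, y² < 36}. No integer assignment can satisfy these jointly:

  - -x - y = 10: is a linear equation tying the variables together
  - x > 8: bounds one variable relative to a constant
  - y² < 36: restricts y to |y| ≤ 5

Range argument: with x ∈ [9, ∞], y ∈ [-5, 5], the left side of the equation is at most -4, but the right side is 10 > -4. No integer solution exists.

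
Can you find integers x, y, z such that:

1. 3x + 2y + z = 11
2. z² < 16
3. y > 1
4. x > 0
Yes

Take x = 1, y = 4, z = 0. Substituting into each constraint:
  (1) 3(1) + 2(4) + 0 = 11 ✓
  (2) z² = (0)² = 0, and 0 < 16 ✓
  (3) 4 > 1 ✓
  (4) 1 > 0 ✓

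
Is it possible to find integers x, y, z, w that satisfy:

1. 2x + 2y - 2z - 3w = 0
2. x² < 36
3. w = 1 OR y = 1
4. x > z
Yes

Take x = 2, y = 1, z = 0, w = 2. Substituting into each constraint:
  (1) 2(2) + 2(1) - 2(0) - 3(2) = 0 ✓
  (2) x² = (2)² = 4, and 4 < 36 ✓
  (3) y = 1, target 1 ✓ (second branch holds)
  (4) 2 > 0 ✓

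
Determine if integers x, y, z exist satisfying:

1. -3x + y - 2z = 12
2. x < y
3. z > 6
Yes

Take x = -12, y = -10, z = 7. Substituting into each constraint:
  (1) -3(-12) + (-10) - 2(7) = 12 ✓
  (2) -12 < -10 ✓
  (3) 7 > 6 ✓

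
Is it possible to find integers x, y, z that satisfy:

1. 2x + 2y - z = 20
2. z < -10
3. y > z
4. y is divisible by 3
Yes

Take x = 4, y = 0, z = -12. Substituting into each constraint:
  (1) 2(4) + 2(0) + 12 = 20 ✓
  (2) -12 < -10 ✓
  (3) 0 > -12 ✓
  (4) 0 = 3 × 0, remainder 0 ✓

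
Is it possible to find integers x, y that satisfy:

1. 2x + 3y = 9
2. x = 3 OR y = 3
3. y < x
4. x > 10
No

A contradictory subset is {2x + 3y = 9, x = 3 OR y = 3, x > 10}. No integer assignment can satisfy these jointly:

  - 2x + 3y = 9: is a linear equation tying the variables together
  - x = 3 OR y = 3: forces a choice: either x = 3 or y = 3
  - x > 10: bounds one variable relative to a constant

Split on the disjunction (x = 3 OR y = 3):
  • If x = 3: this contradicts the bound x ≥ 11.
  • If y = 3: the equation forces x = 0, which contradicts the bound x ≥ 11.
Both branches are infeasible, so the system has no integer solution.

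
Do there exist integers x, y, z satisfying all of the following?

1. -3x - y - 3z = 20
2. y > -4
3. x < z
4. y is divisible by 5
Yes

Take x = -8, y = 25, z = -7. Substituting into each constraint:
  (1) -3(-8) + (-25) - 3(-7) = 20 ✓
  (2) 25 > -4 ✓
  (3) -8 < -7 ✓
  (4) 25 = 5 × 5, remainder 0 ✓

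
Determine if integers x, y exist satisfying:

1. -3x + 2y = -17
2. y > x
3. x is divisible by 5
Yes

Take x = 25, y = 29. Substituting into each constraint:
  (1) -3(25) + 2(29) = -17 ✓
  (2) 29 > 25 ✓
  (3) 25 = 5 × 5, remainder 0 ✓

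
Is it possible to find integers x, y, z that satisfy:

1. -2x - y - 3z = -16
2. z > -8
Yes

Take x = 8, y = 0, z = 0. Substituting into each constraint:
  (1) -2(8) + 0 - 3(0) = -16 ✓
  (2) 0 > -8 ✓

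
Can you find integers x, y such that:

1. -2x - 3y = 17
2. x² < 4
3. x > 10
No

A contradictory subset is {x² < 4, x > 10}. No integer assignment can satisfy these jointly:

  - x² < 4: restricts x to |x| ≤ 1
  - x > 10: bounds one variable relative to a constant

Direct contradiction: the bounds on x require x ≥ 11 and x ≤ 1 simultaneously, which is empty.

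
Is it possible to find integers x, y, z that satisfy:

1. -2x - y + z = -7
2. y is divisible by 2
Yes

Take x = 4, y = 0, z = 1. Substituting into each constraint:
  (1) -2(4) + 0 + 1 = -7 ✓
  (2) 0 = 2 × 0, remainder 0 ✓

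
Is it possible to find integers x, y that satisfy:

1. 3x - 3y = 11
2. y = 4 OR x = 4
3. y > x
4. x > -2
No

Even the single constraint (3x - 3y = 11) is infeasible over the integers.

  - 3x - 3y = 11: every term on the left is divisible by 3, so the LHS ≡ 0 (mod 3), but the RHS 11 is not — no integer solution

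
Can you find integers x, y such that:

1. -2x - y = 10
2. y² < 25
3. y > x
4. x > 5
No

A contradictory subset is {-2x - y = 10, y > x, x > 5}. No integer assignment can satisfy these jointly:

  - -2x - y = 10: is a linear equation tying the variables together
  - y > x: bounds one variable relative to another variable
  - x > 5: bounds one variable relative to a constant

Propagating the comparison: y > x and x ≥ 6 give y ≥ 7. Range argument: with x ∈ [6, ∞], y ∈ [7, ∞], the left side of the equation is at most -19, but the right side is 10 > -19. No integer solution exists.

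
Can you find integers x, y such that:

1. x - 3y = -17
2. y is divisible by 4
Yes

Take x = -17, y = 0. Substituting into each constraint:
  (1) (-17) - 3(0) = -17 ✓
  (2) 0 = 4 × 0, remainder 0 ✓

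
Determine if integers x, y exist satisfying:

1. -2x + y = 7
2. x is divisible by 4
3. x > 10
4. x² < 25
No

A contradictory subset is {x > 10, x² < 25}. No integer assignment can satisfy these jointly:

  - x > 10: bounds one variable relative to a constant
  - x² < 25: restricts x to |x| ≤ 4

Direct contradiction: the bounds on x require x ≥ 11 and x ≤ 4 simultaneously, which is empty.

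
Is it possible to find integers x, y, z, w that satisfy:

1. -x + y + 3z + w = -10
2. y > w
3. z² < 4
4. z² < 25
Yes

Take x = 1, y = -4, z = 0, w = -5. Substituting into each constraint:
  (1) (-1) + (-4) + 3(0) + (-5) = -10 ✓
  (2) -4 > -5 ✓
  (3) z² = (0)² = 0, and 0 < 4 ✓
  (4) z² = (0)² = 0, and 0 < 25 ✓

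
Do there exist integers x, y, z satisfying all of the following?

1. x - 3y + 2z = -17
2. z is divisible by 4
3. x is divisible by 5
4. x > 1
Yes

Take x = 5, y = -6, z = -20. Substituting into each constraint:
  (1) 5 - 3(-6) + 2(-20) = -17 ✓
  (2) -20 = 4 × -5, remainder 0 ✓
  (3) 5 = 5 × 1, remainder 0 ✓
  (4) 5 > 1 ✓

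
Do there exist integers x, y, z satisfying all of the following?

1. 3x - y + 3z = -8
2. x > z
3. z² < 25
Yes

Take x = 1, y = 11, z = 0. Substituting into each constraint:
  (1) 3(1) + (-11) + 3(0) = -8 ✓
  (2) 1 > 0 ✓
  (3) z² = (0)² = 0, and 0 < 25 ✓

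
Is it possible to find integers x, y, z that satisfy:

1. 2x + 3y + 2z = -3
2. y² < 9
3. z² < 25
Yes

Take x = 0, y = -1, z = 0. Substituting into each constraint:
  (1) 2(0) + 3(-1) + 2(0) = -3 ✓
  (2) y² = (-1)² = 1, and 1 < 9 ✓
  (3) z² = (0)² = 0, and 0 < 25 ✓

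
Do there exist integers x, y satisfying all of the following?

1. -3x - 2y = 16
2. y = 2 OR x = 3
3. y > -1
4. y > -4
No

A contradictory subset is {-3x - 2y = 16, y = 2 OR x = 3, y > -1}. No integer assignment can satisfy these jointly:

  - -3x - 2y = 16: is a linear equation tying the variables together
  - y = 2 OR x = 3: forces a choice: either y = 2 or x = 3
  - y > -1: bounds one variable relative to a constant

Split on the disjunction (y = 2 OR x = 3):
  • If y = 2: with y = 2, every remaining term of the linear equation is divisible by 3, so the left side is ≡ 0 (mod 3); but the right side 20 ≡ 2 (mod 3). No integers can satisfy it.
  • If x = 3: with x = 3, every remaining term of the linear equation is divisible by 2, so the left side is ≡ 0 (mod 2); but the right side 25 ≡ 1 (mod 2). No integers can satisfy it.
Both branches are infeasible, so the system has no integer solution.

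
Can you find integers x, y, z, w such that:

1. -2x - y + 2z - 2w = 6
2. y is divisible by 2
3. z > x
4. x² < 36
Yes

Take x = 0, y = 0, z = 1, w = -2. Substituting into each constraint:
  (1) -2(0) + 0 + 2(1) - 2(-2) = 6 ✓
  (2) 0 = 2 × 0, remainder 0 ✓
  (3) 1 > 0 ✓
  (4) x² = (0)² = 0, and 0 < 36 ✓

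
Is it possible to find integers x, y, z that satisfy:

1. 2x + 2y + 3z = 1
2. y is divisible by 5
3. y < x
Yes

Take x = 2, y = 0, z = -1. Substituting into each constraint:
  (1) 2(2) + 2(0) + 3(-1) = 1 ✓
  (2) 0 = 5 × 0, remainder 0 ✓
  (3) 0 < 2 ✓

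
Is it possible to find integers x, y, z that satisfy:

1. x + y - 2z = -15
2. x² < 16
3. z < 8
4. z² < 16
Yes

Take x = 0, y = -15, z = 0. Substituting into each constraint:
  (1) 0 + (-15) - 2(0) = -15 ✓
  (2) x² = (0)² = 0, and 0 < 16 ✓
  (3) 0 < 8 ✓
  (4) z² = (0)² = 0, and 0 < 16 ✓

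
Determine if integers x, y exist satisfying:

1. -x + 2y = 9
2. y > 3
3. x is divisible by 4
No

A contradictory subset is {-x + 2y = 9, x is divisible by 4}. No integer assignment can satisfy these jointly:

  - -x + 2y = 9: is a linear equation tying the variables together
  - x is divisible by 4: restricts x to multiples of 4

Modular obstruction: writing x = 4x', every remaining term of the linear equation is divisible by 2, so the left side is ≡ 0 (mod 2); but the right side 9 ≡ 1 (mod 2). No integers can satisfy it.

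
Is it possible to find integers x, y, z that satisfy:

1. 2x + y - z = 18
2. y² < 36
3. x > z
Yes

Take x = 17, y = 0, z = 16. Substituting into each constraint:
  (1) 2(17) + 0 + (-16) = 18 ✓
  (2) y² = (0)² = 0, and 0 < 36 ✓
  (3) 17 > 16 ✓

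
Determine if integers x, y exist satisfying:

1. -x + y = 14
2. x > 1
Yes

Take x = 2, y = 16. Substituting into each constraint:
  (1) (-2) + 16 = 14 ✓
  (2) 2 > 1 ✓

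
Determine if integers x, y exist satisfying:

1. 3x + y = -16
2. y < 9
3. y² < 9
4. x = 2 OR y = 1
No

A contradictory subset is {3x + y = -16, y² < 9, x = 2 OR y = 1}. No integer assignment can satisfy these jointly:

  - 3x + y = -16: is a linear equation tying the variables together
  - y² < 9: restricts y to |y| ≤ 2
  - x = 2 OR y = 1: forces a choice: either x = 2 or y = 1

Split on the disjunction (x = 2 OR y = 1):
  • If x = 2: the equation forces y = -22, but y² < 9 requires |y| ≤ 2.
  • If y = 1: with y = 1, every remaining term of the linear equation is divisible by 3, so the left side is ≡ 0 (mod 3); but the right side -17 ≡ 1 (mod 3). No integers can satisfy it.
Both branches are infeasible, so the system has no integer solution.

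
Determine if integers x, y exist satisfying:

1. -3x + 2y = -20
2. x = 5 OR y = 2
Yes

Take x = 8, y = 2. Substituting into each constraint:
  (1) -3(8) + 2(2) = -20 ✓
  (2) y = 2, target 2 ✓ (second branch holds)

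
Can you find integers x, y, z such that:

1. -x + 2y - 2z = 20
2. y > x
Yes

Take x = 0, y = 1, z = -9. Substituting into each constraint:
  (1) 0 + 2(1) - 2(-9) = 20 ✓
  (2) 1 > 0 ✓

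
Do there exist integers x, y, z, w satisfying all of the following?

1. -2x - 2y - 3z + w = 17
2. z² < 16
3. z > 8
No

A contradictory subset is {z² < 16, z > 8}. No integer assignment can satisfy these jointly:

  - z² < 16: restricts z to |z| ≤ 3
  - z > 8: bounds one variable relative to a constant

Direct contradiction: the bounds on z require z ≥ 9 and z ≤ 3 simultaneously, which is empty.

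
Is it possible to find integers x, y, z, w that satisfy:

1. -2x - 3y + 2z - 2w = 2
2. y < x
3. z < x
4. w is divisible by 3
Yes

Take x = 0, y = -2, z = -2, w = 0. Substituting into each constraint:
  (1) -2(0) - 3(-2) + 2(-2) - 2(0) = 2 ✓
  (2) -2 < 0 ✓
  (3) -2 < 0 ✓
  (4) 0 = 3 × 0, remainder 0 ✓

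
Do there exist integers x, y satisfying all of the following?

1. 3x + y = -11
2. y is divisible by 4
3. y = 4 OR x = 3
Yes

Take x = 3, y = -20. Substituting into each constraint:
  (1) 3(3) + (-20) = -11 ✓
  (2) -20 = 4 × -5, remainder 0 ✓
  (3) x = 3, target 3 ✓ (second branch holds)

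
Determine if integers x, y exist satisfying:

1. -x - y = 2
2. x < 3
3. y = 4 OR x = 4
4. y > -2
Yes

Take x = -6, y = 4. Substituting into each constraint:
  (1) 6 + (-4) = 2 ✓
  (2) -6 < 3 ✓
  (3) y = 4, target 4 ✓ (first branch holds)
  (4) 4 > -2 ✓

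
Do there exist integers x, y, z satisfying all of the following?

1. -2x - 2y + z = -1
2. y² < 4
Yes

Take x = 0, y = 1, z = 1. Substituting into each constraint:
  (1) -2(0) - 2(1) + 1 = -1 ✓
  (2) y² = (1)² = 1, and 1 < 4 ✓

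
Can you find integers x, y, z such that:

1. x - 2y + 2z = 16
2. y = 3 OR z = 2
Yes

Take x = 20, y = 3, z = 1. Substituting into each constraint:
  (1) 20 - 2(3) + 2(1) = 16 ✓
  (2) y = 3, target 3 ✓ (first branch holds)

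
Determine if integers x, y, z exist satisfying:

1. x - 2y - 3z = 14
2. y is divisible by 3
Yes

Take x = 2, y = 0, z = -4. Substituting into each constraint:
  (1) 2 - 2(0) - 3(-4) = 14 ✓
  (2) 0 = 3 × 0, remainder 0 ✓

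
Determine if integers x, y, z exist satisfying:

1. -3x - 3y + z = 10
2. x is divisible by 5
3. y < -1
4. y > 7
No

A contradictory subset is {y < -1, y > 7}. No integer assignment can satisfy these jointly:

  - y < -1: bounds one variable relative to a constant
  - y > 7: bounds one variable relative to a constant

Direct contradiction: the bounds on y require y ≥ 8 and y ≤ -2 simultaneously, which is empty.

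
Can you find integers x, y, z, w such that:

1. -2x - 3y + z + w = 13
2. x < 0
Yes

Take x = -1, y = 0, z = 11, w = 0. Substituting into each constraint:
  (1) -2(-1) - 3(0) + 11 + 0 = 13 ✓
  (2) -1 < 0 ✓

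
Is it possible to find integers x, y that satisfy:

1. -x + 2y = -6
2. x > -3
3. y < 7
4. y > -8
Yes

Take x = 6, y = 0. Substituting into each constraint:
  (1) (-6) + 2(0) = -6 ✓
  (2) 6 > -3 ✓
  (3) 0 < 7 ✓
  (4) 0 > -8 ✓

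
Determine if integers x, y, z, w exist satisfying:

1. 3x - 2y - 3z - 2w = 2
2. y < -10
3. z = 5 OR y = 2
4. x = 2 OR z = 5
Yes

Take x = -1, y = -11, z = 5, w = 1. Substituting into each constraint:
  (1) 3(-1) - 2(-11) - 3(5) - 2(1) = 2 ✓
  (2) -11 < -10 ✓
  (3) z = 5, target 5 ✓ (first branch holds)
  (4) z = 5, target 5 ✓ (second branch holds)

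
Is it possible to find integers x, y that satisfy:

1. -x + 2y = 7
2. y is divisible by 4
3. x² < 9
Yes

Take x = 1, y = 4. Substituting into each constraint:
  (1) (-1) + 2(4) = 7 ✓
  (2) 4 = 4 × 1, remainder 0 ✓
  (3) x² = (1)² = 1, and 1 < 9 ✓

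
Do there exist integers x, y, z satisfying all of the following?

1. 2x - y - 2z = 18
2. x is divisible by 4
Yes

Take x = 0, y = -18, z = 0. Substituting into each constraint:
  (1) 2(0) + 18 - 2(0) = 18 ✓
  (2) 0 = 4 × 0, remainder 0 ✓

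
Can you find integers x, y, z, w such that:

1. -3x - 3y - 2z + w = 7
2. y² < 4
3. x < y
Yes

Take x = -1, y = 0, z = -2, w = 0. Substituting into each constraint:
  (1) -3(-1) - 3(0) - 2(-2) + 0 = 7 ✓
  (2) y² = (0)² = 0, and 0 < 4 ✓
  (3) -1 < 0 ✓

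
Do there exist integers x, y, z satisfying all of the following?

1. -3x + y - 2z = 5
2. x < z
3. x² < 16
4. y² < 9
Yes

Take x = -1, y = 2, z = 0. Substituting into each constraint:
  (1) -3(-1) + 2 - 2(0) = 5 ✓
  (2) -1 < 0 ✓
  (3) x² = (-1)² = 1, and 1 < 16 ✓
  (4) y² = (2)² = 4, and 4 < 9 ✓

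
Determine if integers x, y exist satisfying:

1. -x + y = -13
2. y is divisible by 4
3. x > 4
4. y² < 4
Yes

Take x = 13, y = 0. Substituting into each constraint:
  (1) (-13) + 0 = -13 ✓
  (2) 0 = 4 × 0, remainder 0 ✓
  (3) 13 > 4 ✓
  (4) y² = (0)² = 0, and 0 < 4 ✓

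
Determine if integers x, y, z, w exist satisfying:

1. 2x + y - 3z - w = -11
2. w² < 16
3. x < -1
Yes

Take x = -4, y = 0, z = 1, w = 0. Substituting into each constraint:
  (1) 2(-4) + 0 - 3(1) + 0 = -11 ✓
  (2) w² = (0)² = 0, and 0 < 16 ✓
  (3) -4 < -1 ✓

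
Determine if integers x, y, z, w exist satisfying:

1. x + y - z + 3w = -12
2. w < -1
Yes

Take x = 0, y = 0, z = 6, w = -2. Substituting into each constraint:
  (1) 0 + 0 + (-6) + 3(-2) = -12 ✓
  (2) -2 < -1 ✓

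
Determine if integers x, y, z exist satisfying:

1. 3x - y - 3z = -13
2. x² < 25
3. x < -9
No

A contradictory subset is {x² < 25, x < -9}. No integer assignment can satisfy these jointly:

  - x² < 25: restricts x to |x| ≤ 4
  - x < -9: bounds one variable relative to a constant

Direct contradiction: the bounds on x require x ≥ -4 and x ≤ -10 simultaneously, which is empty.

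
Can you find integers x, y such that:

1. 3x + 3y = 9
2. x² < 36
Yes

Take x = 0, y = 3. Substituting into each constraint:
  (1) 3(0) + 3(3) = 9 ✓
  (2) x² = (0)² = 0, and 0 < 36 ✓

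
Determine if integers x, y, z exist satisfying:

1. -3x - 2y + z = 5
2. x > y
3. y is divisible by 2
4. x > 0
Yes

Take x = 1, y = 0, z = 8. Substituting into each constraint:
  (1) -3(1) - 2(0) + 8 = 5 ✓
  (2) 1 > 0 ✓
  (3) 0 = 2 × 0, remainder 0 ✓
  (4) 1 > 0 ✓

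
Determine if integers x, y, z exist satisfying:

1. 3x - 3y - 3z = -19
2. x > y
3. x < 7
No

Even the single constraint (3x - 3y - 3z = -19) is infeasible over the integers.

  - 3x - 3y - 3z = -19: every term on the left is divisible by 3, so the LHS ≡ 0 (mod 3), but the RHS -19 is not — no integer solution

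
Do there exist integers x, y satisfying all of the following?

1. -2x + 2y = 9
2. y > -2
No

Even the single constraint (-2x + 2y = 9) is infeasible over the integers.

  - -2x + 2y = 9: every term on the left is divisible by 2, so the LHS ≡ 0 (mod 2), but the RHS 9 is not — no integer solution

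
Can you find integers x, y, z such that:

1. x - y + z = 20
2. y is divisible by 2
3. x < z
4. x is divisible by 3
Yes

Take x = 0, y = -18, z = 2. Substituting into each constraint:
  (1) 0 + 18 + 2 = 20 ✓
  (2) -18 = 2 × -9, remainder 0 ✓
  (3) 0 < 2 ✓
  (4) 0 = 3 × 0, remainder 0 ✓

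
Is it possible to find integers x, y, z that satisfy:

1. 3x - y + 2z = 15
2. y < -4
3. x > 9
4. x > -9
Yes

Take x = 10, y = -5, z = -10. Substituting into each constraint:
  (1) 3(10) + 5 + 2(-10) = 15 ✓
  (2) -5 < -4 ✓
  (3) 10 > 9 ✓
  (4) 10 > -9 ✓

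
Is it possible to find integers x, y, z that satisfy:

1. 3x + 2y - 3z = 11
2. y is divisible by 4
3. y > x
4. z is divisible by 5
Yes

Take x = 1, y = 4, z = 0. Substituting into each constraint:
  (1) 3(1) + 2(4) - 3(0) = 11 ✓
  (2) 4 = 4 × 1, remainder 0 ✓
  (3) 4 > 1 ✓
  (4) 0 = 5 × 0, remainder 0 ✓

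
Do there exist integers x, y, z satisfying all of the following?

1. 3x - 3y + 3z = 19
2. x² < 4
No

Even the single constraint (3x - 3y + 3z = 19) is infeasible over the integers.

  - 3x - 3y + 3z = 19: every term on the left is divisible by 3, so the LHS ≡ 0 (mod 3), but the RHS 19 is not — no integer solution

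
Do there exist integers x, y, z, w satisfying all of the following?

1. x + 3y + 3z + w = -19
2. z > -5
Yes

Take x = 0, y = -2, z = -4, w = -1. Substituting into each constraint:
  (1) 0 + 3(-2) + 3(-4) + (-1) = -19 ✓
  (2) -4 > -5 ✓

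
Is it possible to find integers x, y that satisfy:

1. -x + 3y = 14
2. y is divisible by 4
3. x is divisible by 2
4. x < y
Yes

Take x = -2, y = 4. Substituting into each constraint:
  (1) 2 + 3(4) = 14 ✓
  (2) 4 = 4 × 1, remainder 0 ✓
  (3) -2 = 2 × -1, remainder 0 ✓
  (4) -2 < 4 ✓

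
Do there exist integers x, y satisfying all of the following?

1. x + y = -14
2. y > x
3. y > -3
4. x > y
No

A contradictory subset is {y > x, x > y}. No integer assignment can satisfy these jointly:

  - y > x: bounds one variable relative to another variable
  - x > y: bounds one variable relative to another variable

Direct contradiction: y > x and x > y cannot both hold.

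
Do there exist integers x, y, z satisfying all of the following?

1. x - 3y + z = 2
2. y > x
Yes

Take x = -1, y = 0, z = 3. Substituting into each constraint:
  (1) (-1) - 3(0) + 3 = 2 ✓
  (2) 0 > -1 ✓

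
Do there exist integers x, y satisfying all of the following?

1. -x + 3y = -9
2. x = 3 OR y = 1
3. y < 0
Yes

Take x = 3, y = -2. Substituting into each constraint:
  (1) (-3) + 3(-2) = -9 ✓
  (2) x = 3, target 3 ✓ (first branch holds)
  (3) -2 < 0 ✓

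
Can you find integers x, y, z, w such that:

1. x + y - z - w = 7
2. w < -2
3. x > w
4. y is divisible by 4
Yes

Take x = 0, y = 0, z = -4, w = -3. Substituting into each constraint:
  (1) 0 + 0 + 4 + 3 = 7 ✓
  (2) -3 < -2 ✓
  (3) 0 > -3 ✓
  (4) 0 = 4 × 0, remainder 0 ✓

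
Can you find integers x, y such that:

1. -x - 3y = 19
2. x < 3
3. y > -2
Yes

Take x = -16, y = -1. Substituting into each constraint:
  (1) 16 - 3(-1) = 19 ✓
  (2) -16 < 3 ✓
  (3) -1 > -2 ✓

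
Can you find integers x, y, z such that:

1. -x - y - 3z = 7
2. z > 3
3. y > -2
Yes

Take x = -18, y = -1, z = 4. Substituting into each constraint:
  (1) 18 + 1 - 3(4) = 7 ✓
  (2) 4 > 3 ✓
  (3) -1 > -2 ✓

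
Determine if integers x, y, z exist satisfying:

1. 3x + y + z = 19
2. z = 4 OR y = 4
Yes

Take x = 0, y = 15, z = 4. Substituting into each constraint:
  (1) 3(0) + 15 + 4 = 19 ✓
  (2) z = 4, target 4 ✓ (first branch holds)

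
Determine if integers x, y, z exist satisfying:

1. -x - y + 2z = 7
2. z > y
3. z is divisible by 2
Yes

Take x = -6, y = -1, z = 0. Substituting into each constraint:
  (1) 6 + 1 + 2(0) = 7 ✓
  (2) 0 > -1 ✓
  (3) 0 = 2 × 0, remainder 0 ✓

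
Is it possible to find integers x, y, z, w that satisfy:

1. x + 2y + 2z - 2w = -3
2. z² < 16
Yes

Take x = -3, y = 0, z = 0, w = 0. Substituting into each constraint:
  (1) (-3) + 2(0) + 2(0) - 2(0) = -3 ✓
  (2) z² = (0)² = 0, and 0 < 16 ✓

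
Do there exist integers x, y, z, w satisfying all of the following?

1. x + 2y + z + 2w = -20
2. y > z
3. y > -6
Yes

Take x = 0, y = 1, z = 0, w = -11. Substituting into each constraint:
  (1) 0 + 2(1) + 0 + 2(-11) = -20 ✓
  (2) 1 > 0 ✓
  (3) 1 > -6 ✓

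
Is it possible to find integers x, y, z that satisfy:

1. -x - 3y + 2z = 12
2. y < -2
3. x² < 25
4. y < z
Yes

Take x = -3, y = -3, z = 0. Substituting into each constraint:
  (1) 3 - 3(-3) + 2(0) = 12 ✓
  (2) -3 < -2 ✓
  (3) x² = (-3)² = 9, and 9 < 25 ✓
  (4) -3 < 0 ✓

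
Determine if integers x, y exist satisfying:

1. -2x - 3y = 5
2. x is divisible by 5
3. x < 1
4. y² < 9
No

The full constraint system is jointly infeasible over the integers. Each constraint and what it forces:

  - -2x - 3y = 5: is a linear equation tying the variables together
  - x is divisible by 5: restricts x to multiples of 5
  - x < 1: bounds one variable relative to a constant
  - y² < 9: restricts y to |y| ≤ 2

The bounds confine y to {-2, -1, 0, 1, 2}. For each value, substitute into the equation:
  • y = -2: the equation gives -2x = -1, so x would not be an integer.
  • y = -1: the equation forces x = -1, but 5 does not divide -1.
  • y = 0: the equation gives -2x = 5, so x would not be an integer.
  • y = 1: the equation forces x = -4, but 5 does not divide -4.
  • y = 2: the equation gives -2x = 11, so x would not be an integer.
Every case fails, so no integer solution exists.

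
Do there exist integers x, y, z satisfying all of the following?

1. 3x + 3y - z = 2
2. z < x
Yes

Take x = 2, y = -1, z = 1. Substituting into each constraint:
  (1) 3(2) + 3(-1) + (-1) = 2 ✓
  (2) 1 < 2 ✓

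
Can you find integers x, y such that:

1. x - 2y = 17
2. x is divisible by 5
Yes

Take x = 25, y = 4. Substituting into each constraint:
  (1) 25 - 2(4) = 17 ✓
  (2) 25 = 5 × 5, remainder 0 ✓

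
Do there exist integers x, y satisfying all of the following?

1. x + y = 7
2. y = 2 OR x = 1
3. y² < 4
No

The full constraint system is jointly infeasible over the integers. Each constraint and what it forces:

  - x + y = 7: is a linear equation tying the variables together
  - y = 2 OR x = 1: forces a choice: either y = 2 or x = 1
  - y² < 4: restricts y to |y| ≤ 1

Split on the disjunction (y = 2 OR x = 1):
  • If y = 2: this contradicts y² < 4, which requires |y| ≤ 1.
  • If x = 1: the equation forces y = 6, but y² < 4 requires |y| ≤ 1.
Both branches are infeasible, so the system has no integer solution.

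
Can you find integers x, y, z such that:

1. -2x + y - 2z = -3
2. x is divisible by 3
Yes

Take x = 0, y = -3, z = 0. Substituting into each constraint:
  (1) -2(0) + (-3) - 2(0) = -3 ✓
  (2) 0 = 3 × 0, remainder 0 ✓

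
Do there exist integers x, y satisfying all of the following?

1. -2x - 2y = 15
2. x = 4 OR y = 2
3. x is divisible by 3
No

Even the single constraint (-2x - 2y = 15) is infeasible over the integers.

  - -2x - 2y = 15: every term on the left is divisible by 2, so the LHS ≡ 0 (mod 2), but the RHS 15 is not — no integer solution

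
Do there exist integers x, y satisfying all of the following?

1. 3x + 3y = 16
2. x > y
No

Even the single constraint (3x + 3y = 16) is infeasible over the integers.

  - 3x + 3y = 16: every term on the left is divisible by 3, so the LHS ≡ 0 (mod 3), but the RHS 16 is not — no integer solution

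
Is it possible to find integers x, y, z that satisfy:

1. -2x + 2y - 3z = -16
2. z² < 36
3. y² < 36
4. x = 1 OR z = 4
Yes

Take x = 2, y = 0, z = 4. Substituting into each constraint:
  (1) -2(2) + 2(0) - 3(4) = -16 ✓
  (2) z² = (4)² = 16, and 16 < 36 ✓
  (3) y² = (0)² = 0, and 0 < 36 ✓
  (4) z = 4, target 4 ✓ (second branch holds)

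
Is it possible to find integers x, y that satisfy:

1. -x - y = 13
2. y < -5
Yes

Take x = -7, y = -6. Substituting into each constraint:
  (1) 7 + 6 = 13 ✓
  (2) -6 < -5 ✓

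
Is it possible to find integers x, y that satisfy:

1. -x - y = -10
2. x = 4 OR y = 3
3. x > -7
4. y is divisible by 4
No

A contradictory subset is {-x - y = -10, x = 4 OR y = 3, y is divisible by 4}. No integer assignment can satisfy these jointly:

  - -x - y = -10: is a linear equation tying the variables together
  - x = 4 OR y = 3: forces a choice: either x = 4 or y = 3
  - y is divisible by 4: restricts y to multiples of 4

Split on the disjunction (x = 4 OR y = 3):
  • If x = 4: with x = 4, writing y = 4y', every remaining term of the linear equation is divisible by 4, so the left side is ≡ 0 (mod 4); but the right side -6 ≡ 2 (mod 4). No integers can satisfy it.
  • If y = 3: this contradicts the divisibility constraint — 3 is not a multiple of 4.
Both branches are infeasible, so the system has no integer solution.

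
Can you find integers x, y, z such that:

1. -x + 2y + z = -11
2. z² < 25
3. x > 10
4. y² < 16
Yes

Take x = 11, y = 0, z = 0. Substituting into each constraint:
  (1) (-11) + 2(0) + 0 = -11 ✓
  (2) z² = (0)² = 0, and 0 < 25 ✓
  (3) 11 > 10 ✓
  (4) y² = (0)² = 0, and 0 < 16 ✓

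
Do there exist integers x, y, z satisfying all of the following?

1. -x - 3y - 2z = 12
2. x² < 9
Yes

Take x = 0, y = -4, z = 0. Substituting into each constraint:
  (1) 0 - 3(-4) - 2(0) = 12 ✓
  (2) x² = (0)² = 0, and 0 < 9 ✓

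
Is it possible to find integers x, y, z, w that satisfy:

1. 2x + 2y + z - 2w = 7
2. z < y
Yes

Take x = 1, y = 2, z = 1, w = 0. Substituting into each constraint:
  (1) 2(1) + 2(2) + 1 - 2(0) = 7 ✓
  (2) 1 < 2 ✓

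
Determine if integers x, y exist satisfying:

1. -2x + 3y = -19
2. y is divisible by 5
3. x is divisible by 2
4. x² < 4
No

A contradictory subset is {-2x + 3y = -19, y is divisible by 5, x² < 4}. No integer assignment can satisfy these jointly:

  - -2x + 3y = -19: is a linear equation tying the variables together
  - y is divisible by 5: restricts y to multiples of 5
  - x² < 4: restricts x to |x| ≤ 1

The bounds confine x to {-1, 0, 1}. For each value, substitute into the equation:
  • x = -1: the equation forces y = -7, but 5 does not divide -7.
  • x = 0: the equation gives 3y = -19, so y would not be an integer.
  • x = 1: the equation gives 3y = -17, so y would not be an integer.
Every case fails, so no integer solution exists.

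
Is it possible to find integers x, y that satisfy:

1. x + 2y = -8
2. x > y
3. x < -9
No

The full constraint system is jointly infeasible over the integers. Each constraint and what it forces:

  - x + 2y = -8: is a linear equation tying the variables together
  - x > y: bounds one variable relative to another variable
  - x < -9: bounds one variable relative to a constant

Propagating the comparison: y < x and x ≤ -10 give y ≤ -11. Range argument: with x ∈ [−∞, -10], y ∈ [−∞, -11], the left side of the equation is at most -32, but the right side is -8 > -32. No integer solution exists.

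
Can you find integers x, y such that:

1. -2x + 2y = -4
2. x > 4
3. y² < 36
Yes

Take x = 5, y = 3. Substituting into each constraint:
  (1) -2(5) + 2(3) = -4 ✓
  (2) 5 > 4 ✓
  (3) y² = (3)² = 9, and 9 < 36 ✓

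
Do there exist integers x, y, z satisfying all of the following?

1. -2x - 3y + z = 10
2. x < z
Yes

Take x = 0, y = -3, z = 1. Substituting into each constraint:
  (1) -2(0) - 3(-3) + 1 = 10 ✓
  (2) 0 < 1 ✓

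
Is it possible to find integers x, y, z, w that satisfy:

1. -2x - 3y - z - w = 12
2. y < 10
Yes

Take x = 0, y = 0, z = 0, w = -12. Substituting into each constraint:
  (1) -2(0) - 3(0) + 0 + 12 = 12 ✓
  (2) 0 < 10 ✓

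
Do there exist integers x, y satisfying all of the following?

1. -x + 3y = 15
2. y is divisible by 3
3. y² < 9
Yes

Take x = -15, y = 0. Substituting into each constraint:
  (1) 15 + 3(0) = 15 ✓
  (2) 0 = 3 × 0, remainder 0 ✓
  (3) y² = (0)² = 0, and 0 < 9 ✓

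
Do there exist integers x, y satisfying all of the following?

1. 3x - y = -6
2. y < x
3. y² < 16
No

The full constraint system is jointly infeasible over the integers. Each constraint and what it forces:

  - 3x - y = -6: is a linear equation tying the variables together
  - y < x: bounds one variable relative to another variable
  - y² < 16: restricts y to |y| ≤ 3

The bounds confine y to {-3, -2, -1, 0, 1, 2, 3}. For each value, substitute into the equation:
  • y = -3: the equation forces x = -3, but x > y fails since -3 ≤ -3.
  • y = -2: the equation gives 3x = -8, so x would not be an integer.
  • y = -1: the equation gives 3x = -7, so x would not be an integer.
  • y = 0: the equation forces x = -2, but x > y fails since -2 ≤ 0.
  • y = 1: the equation gives 3x = -5, so x would not be an integer.
  • y = 2: the equation gives 3x = -4, so x would not be an integer.
  • y = 3: the equation forces x = -1, but x > y fails since -1 ≤ 3.
Every case fails, so no integer solution exists.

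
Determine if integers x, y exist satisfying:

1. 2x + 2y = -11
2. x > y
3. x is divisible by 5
No

Even the single constraint (2x + 2y = -11) is infeasible over the integers.

  - 2x + 2y = -11: every term on the left is divisible by 2, so the LHS ≡ 0 (mod 2), but the RHS -11 is not — no integer solution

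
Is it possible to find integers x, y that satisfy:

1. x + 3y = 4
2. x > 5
Yes

Take x = 7, y = -1. Substituting into each constraint:
  (1) 7 + 3(-1) = 4 ✓
  (2) 7 > 5 ✓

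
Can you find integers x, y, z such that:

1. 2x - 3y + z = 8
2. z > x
Yes

Take x = -2, y = -4, z = 0. Substituting into each constraint:
  (1) 2(-2) - 3(-4) + 0 = 8 ✓
  (2) 0 > -2 ✓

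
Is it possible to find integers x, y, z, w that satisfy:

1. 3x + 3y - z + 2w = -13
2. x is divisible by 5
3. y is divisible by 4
Yes

Take x = 0, y = 0, z = 13, w = 0. Substituting into each constraint:
  (1) 3(0) + 3(0) + (-13) + 2(0) = -13 ✓
  (2) 0 = 5 × 0, remainder 0 ✓
  (3) 0 = 4 × 0, remainder 0 ✓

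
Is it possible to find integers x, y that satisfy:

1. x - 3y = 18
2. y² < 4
Yes

Take x = 18, y = 0. Substituting into each constraint:
  (1) 18 - 3(0) = 18 ✓
  (2) y² = (0)² = 0, and 0 < 4 ✓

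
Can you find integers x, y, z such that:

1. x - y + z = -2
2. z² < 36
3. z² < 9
Yes

Take x = 0, y = 0, z = -2. Substituting into each constraint:
  (1) 0 + 0 + (-2) = -2 ✓
  (2) z² = (-2)² = 4, and 4 < 36 ✓
  (3) z² = (-2)² = 4, and 4 < 9 ✓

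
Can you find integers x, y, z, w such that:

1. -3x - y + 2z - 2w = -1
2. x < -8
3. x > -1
No

A contradictory subset is {x < -8, x > -1}. No integer assignment can satisfy these jointly:

  - x < -8: bounds one variable relative to a constant
  - x > -1: bounds one variable relative to a constant

Direct contradiction: the bounds on x require x ≥ 0 and x ≤ -9 simultaneously, which is empty.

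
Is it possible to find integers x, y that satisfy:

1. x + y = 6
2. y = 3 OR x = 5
Yes

Take x = 3, y = 3. Substituting into each constraint:
  (1) 3 + 3 = 6 ✓
  (2) y = 3, target 3 ✓ (first branch holds)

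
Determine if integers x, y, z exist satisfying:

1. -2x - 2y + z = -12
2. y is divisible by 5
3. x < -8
Yes

Take x = -9, y = 0, z = -30. Substituting into each constraint:
  (1) -2(-9) - 2(0) + (-30) = -12 ✓
  (2) 0 = 5 × 0, remainder 0 ✓
  (3) -9 < -8 ✓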